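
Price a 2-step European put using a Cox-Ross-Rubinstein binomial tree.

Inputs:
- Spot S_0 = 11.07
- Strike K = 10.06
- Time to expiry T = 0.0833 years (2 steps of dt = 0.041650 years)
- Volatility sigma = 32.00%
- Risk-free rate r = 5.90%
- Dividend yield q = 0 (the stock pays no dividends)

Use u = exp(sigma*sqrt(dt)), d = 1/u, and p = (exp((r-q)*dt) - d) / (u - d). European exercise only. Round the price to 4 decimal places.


dt = T/N = 0.041650
u = exp(sigma*sqrt(dt)) = 1.067486; d = 1/u = 0.936780
p = (exp((r-q)*dt) - d) / (u - d) = 0.502503
Discount per step: exp(-r*dt) = 0.997546
Stock lattice S(k, i) with i counting down-moves:
  k=0: S(0,0) = 11.0700
  k=1: S(1,0) = 11.8171; S(1,1) = 10.3702
  k=2: S(2,0) = 12.6146; S(2,1) = 11.0700; S(2,2) = 9.7146
Terminal payoffs V(N, i) = max(K - S_T, 0):
  V(2,0) = 0.000000; V(2,1) = 0.000000; V(2,2) = 0.345444
Backward induction: V(k, i) = exp(-r*dt) * [p * V(k+1, i) + (1-p) * V(k+1, i+1)].
  V(1,0) = exp(-r*dt) * [p*0.000000 + (1-p)*0.000000] = 0.000000
  V(1,1) = exp(-r*dt) * [p*0.000000 + (1-p)*0.345444] = 0.171435
  V(0,0) = exp(-r*dt) * [p*0.000000 + (1-p)*0.171435] = 0.085079

Answer: Price = V(0,0) = 0.0851


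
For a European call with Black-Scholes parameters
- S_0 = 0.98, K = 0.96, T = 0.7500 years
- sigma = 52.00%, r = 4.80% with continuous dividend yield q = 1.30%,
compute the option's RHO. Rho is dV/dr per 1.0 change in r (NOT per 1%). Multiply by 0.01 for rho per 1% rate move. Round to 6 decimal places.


Answer: Rho = 0.313801

Derivation:
d1 = 0.3292435111; d2 = -0.1210896989
phi(d1) = 0.3778948948; exp(-qT) = 0.9902973771; exp(-rT) = 0.9646402935
N(d2) = 0.4518099941
Rho = K*T*exp(-rT)*N(d2) = 0.9600 * 0.7500 * 0.9646402935 * 0.4518099941 = 0.313801


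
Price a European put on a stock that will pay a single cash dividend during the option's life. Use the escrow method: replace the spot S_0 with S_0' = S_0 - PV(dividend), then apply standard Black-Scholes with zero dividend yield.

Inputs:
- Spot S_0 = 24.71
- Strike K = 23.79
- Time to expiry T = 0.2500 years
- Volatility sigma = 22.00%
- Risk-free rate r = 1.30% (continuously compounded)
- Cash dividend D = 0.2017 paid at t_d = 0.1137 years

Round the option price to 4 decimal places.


Answer: Price = 0.7068

Derivation:
PV(D) = D * exp(-r * t_d) = 0.2017 * 0.99852299 = 0.20140209
S_0' = S_0 - PV(D) = 24.7100 - 0.20140209 = 24.50859791
d1 = (ln(S_0'/K) + (r + sigma^2/2)*T) / (sigma*sqrt(T)) = 0.35507879
d2 = d1 - sigma*sqrt(T) = 0.24507879
exp(-rT) = 0.99675528
N(-d1) = 0.36126528; N(-d2) = 0.40319771
P = K * exp(-rT) * N(-d2) - S_0' * N(-d1) = 23.7900 * 0.99675528 * 0.40319771 - 24.50859791 * 0.36126528 = 0.7068


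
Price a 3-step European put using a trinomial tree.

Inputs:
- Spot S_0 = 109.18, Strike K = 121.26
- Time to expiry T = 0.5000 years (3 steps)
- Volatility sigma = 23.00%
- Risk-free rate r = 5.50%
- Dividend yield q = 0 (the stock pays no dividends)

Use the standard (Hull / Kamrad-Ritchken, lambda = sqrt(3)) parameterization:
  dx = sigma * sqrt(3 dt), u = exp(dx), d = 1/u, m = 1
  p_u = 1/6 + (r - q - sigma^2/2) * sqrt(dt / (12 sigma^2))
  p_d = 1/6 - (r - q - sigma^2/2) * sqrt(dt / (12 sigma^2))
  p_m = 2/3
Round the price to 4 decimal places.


dt = T/N = 0.166667; dx = sigma*sqrt(3*dt) = 0.162635
u = exp(dx) = 1.176607; d = 1/u = 0.849902
p_u = 0.181296, p_m = 0.666667, p_d = 0.152038
Discount per step: exp(-r*dt) = 0.990875
Stock lattice S(k, j) with j the centered position index:
  k=0: S(0,+0) = 109.1800
  k=1: S(1,-1) = 92.7923; S(1,+0) = 109.1800; S(1,+1) = 128.4619
  k=2: S(2,-2) = 78.8643; S(2,-1) = 92.7923; S(2,+0) = 109.1800; S(2,+1) = 128.4619; S(2,+2) = 151.1491
  k=3: S(3,-3) = 67.0269; S(3,-2) = 78.8643; S(3,-1) = 92.7923; S(3,+0) = 109.1800; S(3,+1) = 128.4619; S(3,+2) = 151.1491; S(3,+3) = 177.8431
Terminal payoffs V(N, j) = max(K - S_T, 0):
  V(3,-3) = 54.233088; V(3,-2) = 42.395690; V(3,-1) = 28.467730; V(3,+0) = 12.080000; V(3,+1) = 0.000000; V(3,+2) = 0.000000; V(3,+3) = 0.000000
Backward induction: V(k, j) = exp(-r*dt) * [p_u * V(k+1, j+1) + p_m * V(k+1, j) + p_d * V(k+1, j-1)]
  V(2,-2) = exp(-r*dt) * [p_u*28.467730 + p_m*42.395690 + p_d*54.233088] = 41.290111
  V(2,-1) = exp(-r*dt) * [p_u*12.080000 + p_m*28.467730 + p_d*42.395690] = 27.362309
  V(2,+0) = exp(-r*dt) * [p_u*0.000000 + p_m*12.080000 + p_d*28.467730] = 12.268525
  V(2,+1) = exp(-r*dt) * [p_u*0.000000 + p_m*0.000000 + p_d*12.080000] = 1.819857
  V(2,+2) = exp(-r*dt) * [p_u*0.000000 + p_m*0.000000 + p_d*0.000000] = 0.000000
  V(1,-1) = exp(-r*dt) * [p_u*12.268525 + p_m*27.362309 + p_d*41.290111] = 26.499396
  V(1,+0) = exp(-r*dt) * [p_u*1.819857 + p_m*12.268525 + p_d*27.362309] = 12.553450
  V(1,+1) = exp(-r*dt) * [p_u*0.000000 + p_m*1.819857 + p_d*12.268525] = 3.050426
  V(0,+0) = exp(-r*dt) * [p_u*3.050426 + p_m*12.553450 + p_d*26.499396] = 12.832730

Answer: Price = V(0,0) = 12.8327


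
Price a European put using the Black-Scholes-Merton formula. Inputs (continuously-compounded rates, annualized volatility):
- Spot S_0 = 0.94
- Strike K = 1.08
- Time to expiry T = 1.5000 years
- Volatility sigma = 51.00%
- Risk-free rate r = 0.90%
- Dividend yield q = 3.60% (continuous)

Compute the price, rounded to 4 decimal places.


d1 = (ln(S/K) + (r - q + 0.5*sigma^2) * T) / (sigma * sqrt(T)) = 0.02519701
d2 = d1 - sigma * sqrt(T) = -0.59942287
exp(-rT) = 0.98659072; exp(-qT) = 0.94743211
P = K * exp(-rT) * N(-d2) - S_0 * exp(-qT) * N(-d1)
N(-d1) = 0.48994891; N(-d2) = 0.72555454
P = 1.0800 * 0.98659072 * 0.72555454 - 0.9400 * 0.94743211 * 0.48994891 = 0.3367

Answer: Price = 0.3367


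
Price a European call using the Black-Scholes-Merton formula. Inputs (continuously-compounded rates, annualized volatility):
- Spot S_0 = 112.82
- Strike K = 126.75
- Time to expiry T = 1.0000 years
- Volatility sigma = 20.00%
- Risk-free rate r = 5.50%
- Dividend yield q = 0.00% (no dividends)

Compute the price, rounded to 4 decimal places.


d1 = (ln(S/K) + (r - q + 0.5*sigma^2) * T) / (sigma * sqrt(T)) = -0.20711507
d2 = d1 - sigma * sqrt(T) = -0.40711507
exp(-rT) = 0.94648515; exp(-qT) = 1.00000000
C = S_0 * exp(-qT) * N(d1) - K * exp(-rT) * N(d2)
N(d1) = 0.41796000; N(d2) = 0.34196174
C = 112.8200 * 1.00000000 * 0.41796000 - 126.7500 * 0.94648515 * 0.34196174 = 6.1301

Answer: Price = 6.1301


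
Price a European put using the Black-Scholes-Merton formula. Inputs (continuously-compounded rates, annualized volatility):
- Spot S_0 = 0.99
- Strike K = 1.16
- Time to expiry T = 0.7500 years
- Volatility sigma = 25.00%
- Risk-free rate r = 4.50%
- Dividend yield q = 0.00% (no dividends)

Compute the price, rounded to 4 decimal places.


d1 = (ln(S/K) + (r - q + 0.5*sigma^2) * T) / (sigma * sqrt(T)) = -0.46780540
d2 = d1 - sigma * sqrt(T) = -0.68431175
exp(-rT) = 0.96681318; exp(-qT) = 1.00000000
P = K * exp(-rT) * N(-d2) - S_0 * exp(-qT) * N(-d1)
N(-d1) = 0.68003812; N(-d2) = 0.75311084
P = 1.1600 * 0.96681318 * 0.75311084 - 0.9900 * 1.00000000 * 0.68003812 = 0.1714

Answer: Price = 0.1714


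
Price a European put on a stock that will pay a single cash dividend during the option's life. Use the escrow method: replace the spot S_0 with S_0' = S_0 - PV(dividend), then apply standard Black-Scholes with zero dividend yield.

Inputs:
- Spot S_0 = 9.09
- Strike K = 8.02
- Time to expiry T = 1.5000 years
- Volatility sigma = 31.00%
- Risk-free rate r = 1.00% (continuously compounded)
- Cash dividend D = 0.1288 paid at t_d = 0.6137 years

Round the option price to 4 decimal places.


PV(D) = D * exp(-r * t_d) = 0.1288 * 0.99388179 = 0.12801197
S_0' = S_0 - PV(D) = 9.0900 - 0.12801197 = 8.96198803
d1 = (ln(S_0'/K) + (r + sigma^2/2)*T) / (sigma*sqrt(T)) = 0.52184314
d2 = d1 - sigma*sqrt(T) = 0.14217223
exp(-rT) = 0.98511194
N(-d1) = 0.30088978; N(-d2) = 0.44347198
P = K * exp(-rT) * N(-d2) - S_0' * N(-d1) = 8.0200 * 0.98511194 * 0.44347198 - 8.96198803 * 0.30088978 = 0.8071

Answer: Price = 0.8071


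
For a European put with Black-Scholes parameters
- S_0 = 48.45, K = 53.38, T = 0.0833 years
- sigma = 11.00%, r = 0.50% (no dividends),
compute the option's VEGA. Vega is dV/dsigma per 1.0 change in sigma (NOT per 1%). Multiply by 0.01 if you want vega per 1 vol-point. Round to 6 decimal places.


Answer: Vega = 0.057774

Derivation:
d1 = -3.0232960409; d2 = -3.0550439542
phi(d1) = 0.0041315691; exp(-qT) = 1.0000000000; exp(-rT) = 0.9995835867
Vega = S * exp(-qT) * phi(d1) * sqrt(T) = 48.4500 * 1.0000000000 * 0.0041315691 * 0.2886173938 = 0.057774


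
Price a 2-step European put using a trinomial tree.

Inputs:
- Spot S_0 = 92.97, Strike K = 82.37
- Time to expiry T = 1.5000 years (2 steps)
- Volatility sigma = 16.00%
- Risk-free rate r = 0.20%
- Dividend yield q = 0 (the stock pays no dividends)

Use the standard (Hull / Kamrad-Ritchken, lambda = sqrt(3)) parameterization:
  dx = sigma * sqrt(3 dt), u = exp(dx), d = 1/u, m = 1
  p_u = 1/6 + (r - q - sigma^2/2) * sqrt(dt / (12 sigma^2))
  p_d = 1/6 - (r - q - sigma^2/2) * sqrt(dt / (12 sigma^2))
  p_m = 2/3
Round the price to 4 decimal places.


Answer: Price = V(0,0) = 3.0881

Derivation:
dt = T/N = 0.750000; dx = sigma*sqrt(3*dt) = 0.240000
u = exp(dx) = 1.271249; d = 1/u = 0.786628
p_u = 0.149792, p_m = 0.666667, p_d = 0.183542
Discount per step: exp(-r*dt) = 0.998501
Stock lattice S(k, j) with j the centered position index:
  k=0: S(0,+0) = 92.9700
  k=1: S(1,-1) = 73.1328; S(1,+0) = 92.9700; S(1,+1) = 118.1880
  k=2: S(2,-2) = 57.5283; S(2,-1) = 73.1328; S(2,+0) = 92.9700; S(2,+1) = 118.1880; S(2,+2) = 150.2464
Terminal payoffs V(N, j) = max(K - S_T, 0):
  V(2,-2) = 24.841708; V(2,-1) = 9.237208; V(2,+0) = 0.000000; V(2,+1) = 0.000000; V(2,+2) = 0.000000
Backward induction: V(k, j) = exp(-r*dt) * [p_u * V(k+1, j+1) + p_m * V(k+1, j) + p_d * V(k+1, j-1)]
  V(1,-1) = exp(-r*dt) * [p_u*0.000000 + p_m*9.237208 + p_d*24.841708] = 10.701563
  V(1,+0) = exp(-r*dt) * [p_u*0.000000 + p_m*0.000000 + p_d*9.237208] = 1.692871
  V(1,+1) = exp(-r*dt) * [p_u*0.000000 + p_m*0.000000 + p_d*0.000000] = 0.000000
  V(0,+0) = exp(-r*dt) * [p_u*0.000000 + p_m*1.692871 + p_d*10.701563] = 3.088128


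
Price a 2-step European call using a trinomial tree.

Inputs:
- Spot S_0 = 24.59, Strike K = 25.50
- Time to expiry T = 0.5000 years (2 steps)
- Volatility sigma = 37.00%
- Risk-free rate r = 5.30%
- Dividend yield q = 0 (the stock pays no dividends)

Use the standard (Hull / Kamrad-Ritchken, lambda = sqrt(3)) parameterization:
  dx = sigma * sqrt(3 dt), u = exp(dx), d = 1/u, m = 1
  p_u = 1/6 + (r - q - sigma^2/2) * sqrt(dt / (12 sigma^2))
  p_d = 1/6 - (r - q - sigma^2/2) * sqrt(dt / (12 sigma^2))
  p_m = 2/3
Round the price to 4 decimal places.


Answer: Price = V(0,0) = 2.2797

Derivation:
dt = T/N = 0.250000; dx = sigma*sqrt(3*dt) = 0.320429
u = exp(dx) = 1.377719; d = 1/u = 0.725837
p_u = 0.160640, p_m = 0.666667, p_d = 0.172694
Discount per step: exp(-r*dt) = 0.986837
Stock lattice S(k, j) with j the centered position index:
  k=0: S(0,+0) = 24.5900
  k=1: S(1,-1) = 17.8483; S(1,+0) = 24.5900; S(1,+1) = 33.8781
  k=2: S(2,-2) = 12.9550; S(2,-1) = 17.8483; S(2,+0) = 24.5900; S(2,+1) = 33.8781; S(2,+2) = 46.6745
Terminal payoffs V(N, j) = max(S_T - K, 0):
  V(2,-2) = 0.000000; V(2,-1) = 0.000000; V(2,+0) = 0.000000; V(2,+1) = 8.378116; V(2,+2) = 21.174532
Backward induction: V(k, j) = exp(-r*dt) * [p_u * V(k+1, j+1) + p_m * V(k+1, j) + p_d * V(k+1, j-1)]
  V(1,-1) = exp(-r*dt) * [p_u*0.000000 + p_m*0.000000 + p_d*0.000000] = 0.000000
  V(1,+0) = exp(-r*dt) * [p_u*8.378116 + p_m*0.000000 + p_d*0.000000] = 1.328142
  V(1,+1) = exp(-r*dt) * [p_u*21.174532 + p_m*8.378116 + p_d*0.000000] = 8.868588
  V(0,+0) = exp(-r*dt) * [p_u*8.868588 + p_m*1.328142 + p_d*0.000000] = 2.279668


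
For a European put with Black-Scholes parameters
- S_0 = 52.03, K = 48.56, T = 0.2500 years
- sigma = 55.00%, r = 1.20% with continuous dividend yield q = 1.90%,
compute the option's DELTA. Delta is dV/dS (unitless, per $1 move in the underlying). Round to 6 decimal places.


Answer: Delta = -0.349522

Derivation:
d1 = 0.3821193765; d2 = 0.1071193765
phi(d1) = 0.3708542532; exp(-qT) = 0.9952612634; exp(-rT) = 0.9970044955
N(-d1) = 0.3511864100
Delta = -exp(-qT) * N(-d1) = -0.9952612634 * 0.3511864100 = -0.349522


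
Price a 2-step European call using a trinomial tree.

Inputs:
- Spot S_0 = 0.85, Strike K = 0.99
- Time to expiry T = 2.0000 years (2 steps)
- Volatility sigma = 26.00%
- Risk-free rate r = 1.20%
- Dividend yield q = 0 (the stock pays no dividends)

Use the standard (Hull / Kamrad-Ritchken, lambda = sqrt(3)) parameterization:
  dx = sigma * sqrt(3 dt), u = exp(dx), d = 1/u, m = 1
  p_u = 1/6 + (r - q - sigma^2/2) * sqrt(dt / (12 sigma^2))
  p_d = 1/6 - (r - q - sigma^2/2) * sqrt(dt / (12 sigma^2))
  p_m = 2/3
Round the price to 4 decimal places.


dt = T/N = 1.000000; dx = sigma*sqrt(3*dt) = 0.450333
u = exp(dx) = 1.568835; d = 1/u = 0.637416
p_u = 0.142462, p_m = 0.666667, p_d = 0.190871
Discount per step: exp(-r*dt) = 0.988072
Stock lattice S(k, j) with j the centered position index:
  k=0: S(0,+0) = 0.8500
  k=1: S(1,-1) = 0.5418; S(1,+0) = 0.8500; S(1,+1) = 1.3335
  k=2: S(2,-2) = 0.3454; S(2,-1) = 0.5418; S(2,+0) = 0.8500; S(2,+1) = 1.3335; S(2,+2) = 2.0921
Terminal payoffs V(N, j) = max(S_T - K, 0):
  V(2,-2) = 0.000000; V(2,-1) = 0.000000; V(2,+0) = 0.000000; V(2,+1) = 0.343510; V(2,+2) = 1.102056
Backward induction: V(k, j) = exp(-r*dt) * [p_u * V(k+1, j+1) + p_m * V(k+1, j) + p_d * V(k+1, j-1)]
  V(1,-1) = exp(-r*dt) * [p_u*0.000000 + p_m*0.000000 + p_d*0.000000] = 0.000000
  V(1,+0) = exp(-r*dt) * [p_u*0.343510 + p_m*0.000000 + p_d*0.000000] = 0.048353
  V(1,+1) = exp(-r*dt) * [p_u*1.102056 + p_m*0.343510 + p_d*0.000000] = 0.381404
  V(0,+0) = exp(-r*dt) * [p_u*0.381404 + p_m*0.048353 + p_d*0.000000] = 0.085539

Answer: Price = V(0,0) = 0.0855


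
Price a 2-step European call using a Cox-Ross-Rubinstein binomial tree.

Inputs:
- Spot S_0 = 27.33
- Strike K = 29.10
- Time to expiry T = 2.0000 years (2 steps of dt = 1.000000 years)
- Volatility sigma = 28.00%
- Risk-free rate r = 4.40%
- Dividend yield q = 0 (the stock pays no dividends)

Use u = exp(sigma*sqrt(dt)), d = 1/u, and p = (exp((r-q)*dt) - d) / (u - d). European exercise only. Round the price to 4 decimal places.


Answer: Price = V(0,0) = 4.4605

Derivation:
dt = T/N = 1.000000
u = exp(sigma*sqrt(dt)) = 1.323130; d = 1/u = 0.755784
p = (exp((r-q)*dt) - d) / (u - d) = 0.509739
Discount per step: exp(-r*dt) = 0.956954
Stock lattice S(k, i) with i counting down-moves:
  k=0: S(0,0) = 27.3300
  k=1: S(1,0) = 36.1611; S(1,1) = 20.6556
  k=2: S(2,0) = 47.8459; S(2,1) = 27.3300; S(2,2) = 15.6111
Terminal payoffs V(N, i) = max(S_T - K, 0):
  V(2,0) = 18.745879; V(2,1) = 0.000000; V(2,2) = 0.000000
Backward induction: V(k, i) = exp(-r*dt) * [p * V(k+1, i) + (1-p) * V(k+1, i+1)].
  V(1,0) = exp(-r*dt) * [p*18.745879 + (1-p)*0.000000] = 9.144185
  V(1,1) = exp(-r*dt) * [p*0.000000 + (1-p)*0.000000] = 0.000000
  V(0,0) = exp(-r*dt) * [p*9.144185 + (1-p)*0.000000] = 4.460507


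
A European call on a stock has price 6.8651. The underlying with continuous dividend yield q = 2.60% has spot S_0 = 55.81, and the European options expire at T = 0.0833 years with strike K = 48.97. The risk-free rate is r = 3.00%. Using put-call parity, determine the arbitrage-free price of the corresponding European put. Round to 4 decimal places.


Put-call parity: C - P = S_0 * exp(-qT) - K * exp(-rT).
S_0 * exp(-qT) = 55.8100 * 0.99783654 = 55.68925750
K * exp(-rT) = 48.9700 * 0.99750412 = 48.84777675
P = C - S*exp(-qT) + K*exp(-rT)
P = 6.8651 - 55.68925750 + 48.84777675 = 0.0236

Answer: Put price = 0.0236


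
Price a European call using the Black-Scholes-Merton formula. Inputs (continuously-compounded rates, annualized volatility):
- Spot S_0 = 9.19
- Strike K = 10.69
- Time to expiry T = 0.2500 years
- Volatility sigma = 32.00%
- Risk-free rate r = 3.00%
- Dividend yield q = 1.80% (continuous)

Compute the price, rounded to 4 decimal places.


d1 = (ln(S/K) + (r - q + 0.5*sigma^2) * T) / (sigma * sqrt(T)) = -0.84620493
d2 = d1 - sigma * sqrt(T) = -1.00620493
exp(-rT) = 0.99252805; exp(-qT) = 0.99551011
C = S_0 * exp(-qT) * N(d1) - K * exp(-rT) * N(d2)
N(d1) = 0.19871922; N(d2) = 0.15715850
C = 9.1900 * 0.99551011 * 0.19871922 - 10.6900 * 0.99252805 * 0.15715850 = 0.1506

Answer: Price = 0.1506


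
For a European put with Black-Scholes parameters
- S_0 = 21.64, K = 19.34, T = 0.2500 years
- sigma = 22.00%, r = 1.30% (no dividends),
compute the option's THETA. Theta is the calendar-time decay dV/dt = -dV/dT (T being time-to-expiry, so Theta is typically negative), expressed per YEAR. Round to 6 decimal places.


d1 = 1.1060723996; d2 = 0.9960723996
phi(d1) = 0.2163978625; exp(-qT) = 1.0000000000; exp(-rT) = 0.9967552755
Theta = -S*exp(-qT)*phi(d1)*sigma/(2*sqrt(T)) + r*K*exp(-rT)*N(-d2) - q*S*exp(-qT)*N(-d1)
N(-d1) = 0.1343475919; N(-d2) = 0.1596074846; sqrt(T) = 0.5000000000
Term 1 = -21.6400 * 1.0000000000 * 0.2163978625 * 0.2200 / (2 * 0.5000000000) = -1.0302269438
Term 2 = 0.0130 * 19.3400 * 0.9967552755 * 0.1596074846 = 0.0399983078
Term 3 = 0 (no dividend yield, q = 0)
Theta = -1.0302269438 + (0.0399983078) + (0.0000000000) = -0.990229

Answer: Theta = -0.990229


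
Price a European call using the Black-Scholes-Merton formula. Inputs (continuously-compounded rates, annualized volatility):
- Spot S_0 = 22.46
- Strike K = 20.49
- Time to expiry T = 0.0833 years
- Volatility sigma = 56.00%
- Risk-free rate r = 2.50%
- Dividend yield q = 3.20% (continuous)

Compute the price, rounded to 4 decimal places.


d1 = (ln(S/K) + (r - q + 0.5*sigma^2) * T) / (sigma * sqrt(T)) = 0.64517772
d2 = d1 - sigma * sqrt(T) = 0.48355198
exp(-rT) = 0.99791967; exp(-qT) = 0.99733795
C = S_0 * exp(-qT) * N(d1) - K * exp(-rT) * N(d2)
N(d1) = 0.74059399; N(d2) = 0.68564807
C = 22.4600 * 0.99733795 * 0.74059399 - 20.4900 * 0.99791967 * 0.68564807 = 2.5698

Answer: Price = 2.5698


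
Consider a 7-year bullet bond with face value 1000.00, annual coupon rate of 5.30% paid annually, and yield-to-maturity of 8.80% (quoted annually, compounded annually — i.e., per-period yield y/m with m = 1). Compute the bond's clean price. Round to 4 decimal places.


Answer: Price = 822.6583

Derivation:
Coupon per period c = face * coupon_rate / m = 53.000000
Periods per year m = 1; per-period yield y/m = 0.088000
Number of cashflows N = 7
Cashflows (t years, CF_t, discount factor 1/(1+y/m)^(m*t), PV):
  t = 1.0000: CF_t = 53.000000, DF = 0.919118, PV = 48.713235
  t = 2.0000: CF_t = 53.000000, DF = 0.844777, PV = 44.773194
  t = 3.0000: CF_t = 53.000000, DF = 0.776450, PV = 41.151833
  t = 4.0000: CF_t = 53.000000, DF = 0.713649, PV = 37.823376
  t = 5.0000: CF_t = 53.000000, DF = 0.655927, PV = 34.764132
  t = 6.0000: CF_t = 53.000000, DF = 0.602874, PV = 31.952327
  t = 7.0000: CF_t = 1053.000000, DF = 0.554112, PV = 583.480174
Price P = sum_t PV_t = 822.658272


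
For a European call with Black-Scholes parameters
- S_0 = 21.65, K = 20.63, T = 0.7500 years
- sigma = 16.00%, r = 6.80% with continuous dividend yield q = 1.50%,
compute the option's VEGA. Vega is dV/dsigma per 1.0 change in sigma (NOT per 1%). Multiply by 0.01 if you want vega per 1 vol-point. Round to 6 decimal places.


Answer: Vega = 5.771101

Derivation:
d1 = 0.7044331995; d2 = 0.5658691349
phi(d1) = 0.3112833777; exp(-qT) = 0.9888130446; exp(-rT) = 0.9502786705
Vega = S * exp(-qT) * phi(d1) * sqrt(T) = 21.6500 * 0.9888130446 * 0.3112833777 * 0.8660254038 = 5.771101


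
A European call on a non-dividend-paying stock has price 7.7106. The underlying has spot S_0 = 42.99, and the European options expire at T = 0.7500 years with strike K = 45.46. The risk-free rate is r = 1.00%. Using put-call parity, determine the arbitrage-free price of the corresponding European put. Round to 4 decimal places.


Put-call parity: C - P = S_0 * exp(-qT) - K * exp(-rT).
S_0 * exp(-qT) = 42.9900 * 1.00000000 = 42.99000000
K * exp(-rT) = 45.4600 * 0.99252805 = 45.12032537
P = C - S*exp(-qT) + K*exp(-rT)
P = 7.7106 - 42.99000000 + 45.12032537 = 9.8409

Answer: Put price = 9.8409


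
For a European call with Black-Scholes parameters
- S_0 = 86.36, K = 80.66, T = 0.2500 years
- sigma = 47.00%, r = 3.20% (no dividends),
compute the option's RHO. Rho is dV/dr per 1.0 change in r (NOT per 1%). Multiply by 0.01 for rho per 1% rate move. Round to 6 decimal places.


d1 = 0.4421034732; d2 = 0.2071034732
phi(d1) = 0.3617990710; exp(-qT) = 1.0000000000; exp(-rT) = 0.9920319148
N(d2) = 0.5820354752
Rho = K*T*exp(-rT)*N(d2) = 80.6600 * 0.2500 * 0.9920319148 * 0.5820354752 = 11.643226

Answer: Rho = 11.643226


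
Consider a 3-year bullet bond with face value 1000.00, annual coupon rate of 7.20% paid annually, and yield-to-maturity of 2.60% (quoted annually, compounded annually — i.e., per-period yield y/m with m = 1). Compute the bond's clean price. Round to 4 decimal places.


Answer: Price = 1131.1233

Derivation:
Coupon per period c = face * coupon_rate / m = 72.000000
Periods per year m = 1; per-period yield y/m = 0.026000
Number of cashflows N = 3
Cashflows (t years, CF_t, discount factor 1/(1+y/m)^(m*t), PV):
  t = 1.0000: CF_t = 72.000000, DF = 0.974659, PV = 70.175439
  t = 2.0000: CF_t = 72.000000, DF = 0.949960, PV = 68.397114
  t = 3.0000: CF_t = 1072.000000, DF = 0.925887, PV = 992.550707
Price P = sum_t PV_t = 1131.123259


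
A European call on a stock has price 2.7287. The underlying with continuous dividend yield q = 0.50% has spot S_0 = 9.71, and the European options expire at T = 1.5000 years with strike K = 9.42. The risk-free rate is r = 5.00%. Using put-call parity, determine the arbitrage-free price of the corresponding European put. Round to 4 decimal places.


Put-call parity: C - P = S_0 * exp(-qT) - K * exp(-rT).
S_0 * exp(-qT) = 9.7100 * 0.99252805 = 9.63744741
K * exp(-rT) = 9.4200 * 0.92774349 = 8.73934364
P = C - S*exp(-qT) + K*exp(-rT)
P = 2.7287 - 9.63744741 + 8.73934364 = 1.8306

Answer: Put price = 1.8306


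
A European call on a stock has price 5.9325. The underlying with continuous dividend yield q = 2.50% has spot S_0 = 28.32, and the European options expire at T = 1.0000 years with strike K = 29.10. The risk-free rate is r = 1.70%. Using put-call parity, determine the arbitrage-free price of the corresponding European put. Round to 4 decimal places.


Answer: Put price = 6.9212

Derivation:
Put-call parity: C - P = S_0 * exp(-qT) - K * exp(-rT).
S_0 * exp(-qT) = 28.3200 * 0.97530991 = 27.62077671
K * exp(-rT) = 29.1000 * 0.98314368 = 28.60948122
P = C - S*exp(-qT) + K*exp(-rT)
P = 5.9325 - 27.62077671 + 28.60948122 = 6.9212


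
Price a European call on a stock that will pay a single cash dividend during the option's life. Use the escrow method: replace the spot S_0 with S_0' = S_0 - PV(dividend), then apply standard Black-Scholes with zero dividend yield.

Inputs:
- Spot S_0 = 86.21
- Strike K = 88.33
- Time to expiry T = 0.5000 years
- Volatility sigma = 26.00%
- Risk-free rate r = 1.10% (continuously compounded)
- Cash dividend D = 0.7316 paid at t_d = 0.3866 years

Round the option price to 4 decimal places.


PV(D) = D * exp(-r * t_d) = 0.7316 * 0.99575643 = 0.72849540
S_0' = S_0 - PV(D) = 86.2100 - 0.72849540 = 85.48150460
d1 = (ln(S_0'/K) + (r + sigma^2/2)*T) / (sigma*sqrt(T)) = -0.05645850
d2 = d1 - sigma*sqrt(T) = -0.24030626
exp(-rT) = 0.99451510
N(d1) = 0.47748828; N(d2) = 0.40504642
C = S_0' * N(d1) - K * exp(-rT) * N(d2) = 85.48150460 * 0.47748828 - 88.3300 * 0.99451510 * 0.40504642 = 5.2349

Answer: Price = 5.2349


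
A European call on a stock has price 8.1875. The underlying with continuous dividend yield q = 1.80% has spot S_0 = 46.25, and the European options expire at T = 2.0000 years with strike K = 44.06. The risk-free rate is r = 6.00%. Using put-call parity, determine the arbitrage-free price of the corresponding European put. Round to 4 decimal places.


Answer: Put price = 2.6506

Derivation:
Put-call parity: C - P = S_0 * exp(-qT) - K * exp(-rT).
S_0 * exp(-qT) = 46.2500 * 0.96464029 = 44.61461357
K * exp(-rT) = 44.0600 * 0.88692044 = 39.07771444
P = C - S*exp(-qT) + K*exp(-rT)
P = 8.1875 - 44.61461357 + 39.07771444 = 2.6506


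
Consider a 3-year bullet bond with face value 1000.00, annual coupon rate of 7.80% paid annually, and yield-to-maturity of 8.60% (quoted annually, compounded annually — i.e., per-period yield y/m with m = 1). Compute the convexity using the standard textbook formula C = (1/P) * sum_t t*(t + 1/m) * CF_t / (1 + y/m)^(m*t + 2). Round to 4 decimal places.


Coupon per period c = face * coupon_rate / m = 78.000000
Periods per year m = 1; per-period yield y/m = 0.086000
Number of cashflows N = 3
Cashflows (t years, CF_t, discount factor 1/(1+y/m)^(m*t), PV):
  t = 1.0000: CF_t = 78.000000, DF = 0.920810, PV = 71.823204
  t = 2.0000: CF_t = 78.000000, DF = 0.847892, PV = 66.135547
  t = 3.0000: CF_t = 1078.000000, DF = 0.780747, PV = 841.645654
Price P = sum_t PV_t = 979.604406
Convexity numerator sum_t t*(t + 1/m) * CF_t / (1+y/m)^(m*t + 2):
  t = 1.0000: term = 121.796588
  t = 2.0000: term = 336.454663
  t = 3.0000: term = 8563.491690
Convexity = (1/P) * sum = 9021.742942 / 979.604406 = 9.209578

Answer: Convexity = 9.2096


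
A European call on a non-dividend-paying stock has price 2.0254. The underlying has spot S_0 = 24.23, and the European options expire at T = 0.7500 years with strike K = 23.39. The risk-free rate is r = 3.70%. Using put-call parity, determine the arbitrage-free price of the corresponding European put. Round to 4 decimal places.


Put-call parity: C - P = S_0 * exp(-qT) - K * exp(-rT).
S_0 * exp(-qT) = 24.2300 * 1.00000000 = 24.23000000
K * exp(-rT) = 23.3900 * 0.97263149 = 22.74985065
P = C - S*exp(-qT) + K*exp(-rT)
P = 2.0254 - 24.23000000 + 22.74985065 = 0.5453

Answer: Put price = 0.5453


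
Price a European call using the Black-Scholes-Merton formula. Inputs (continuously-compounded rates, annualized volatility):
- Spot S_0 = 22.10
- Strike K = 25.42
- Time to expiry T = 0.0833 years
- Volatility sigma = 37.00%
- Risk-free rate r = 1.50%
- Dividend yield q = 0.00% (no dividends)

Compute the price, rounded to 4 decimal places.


d1 = (ln(S/K) + (r - q + 0.5*sigma^2) * T) / (sigma * sqrt(T)) = -1.24552131
d2 = d1 - sigma * sqrt(T) = -1.35230974
exp(-rT) = 0.99875128; exp(-qT) = 1.00000000
C = S_0 * exp(-qT) * N(d1) - K * exp(-rT) * N(d2)
N(d1) = 0.10647009; N(d2) = 0.08813812
C = 22.1000 * 1.00000000 * 0.10647009 - 25.4200 * 0.99875128 * 0.08813812 = 0.1153

Answer: Price = 0.1153


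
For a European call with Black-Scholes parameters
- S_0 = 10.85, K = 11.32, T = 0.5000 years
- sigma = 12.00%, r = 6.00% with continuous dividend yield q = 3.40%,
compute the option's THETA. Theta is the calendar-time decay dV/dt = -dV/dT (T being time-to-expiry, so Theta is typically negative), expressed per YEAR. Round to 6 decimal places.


Answer: Theta = -0.436573

Derivation:
d1 = -0.3041265416; d2 = -0.3889793553
phi(d1) = 0.3809127206; exp(-qT) = 0.9831436846; exp(-rT) = 0.9704455335
Theta = -S*exp(-qT)*phi(d1)*sigma/(2*sqrt(T)) - r*K*exp(-rT)*N(d2) + q*S*exp(-qT)*N(d1)
N(d1) = 0.3805157433; N(d2) = 0.3486457091; sqrt(T) = 0.7071067812
Term 1 = -10.8500 * 0.9831436846 * 0.3809127206 * 0.1200 / (2 * 0.7071067812) = -0.3447771349
Term 2 = -0.0600 * 11.3200 * 0.9704455335 * 0.3486457091 = -0.2298016631
Term 3 = 0.0340 * 10.8500 * 0.9831436846 * 0.3805157433 = 0.1380060987
Theta = -0.3447771349 + (-0.2298016631) + (0.1380060987) = -0.436573


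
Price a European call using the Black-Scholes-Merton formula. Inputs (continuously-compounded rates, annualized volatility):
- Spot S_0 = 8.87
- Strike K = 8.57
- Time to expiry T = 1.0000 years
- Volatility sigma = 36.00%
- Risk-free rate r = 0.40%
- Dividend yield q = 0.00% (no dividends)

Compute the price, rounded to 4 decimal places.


d1 = (ln(S/K) + (r - q + 0.5*sigma^2) * T) / (sigma * sqrt(T)) = 0.28668629
d2 = d1 - sigma * sqrt(T) = -0.07331371
exp(-rT) = 0.99600799; exp(-qT) = 1.00000000
C = S_0 * exp(-qT) * N(d1) - K * exp(-rT) * N(d2)
N(d1) = 0.61282373; N(d2) = 0.47077824
C = 8.8700 * 1.00000000 * 0.61282373 - 8.5700 * 0.99600799 * 0.47077824 = 1.4173

Answer: Price = 1.4173


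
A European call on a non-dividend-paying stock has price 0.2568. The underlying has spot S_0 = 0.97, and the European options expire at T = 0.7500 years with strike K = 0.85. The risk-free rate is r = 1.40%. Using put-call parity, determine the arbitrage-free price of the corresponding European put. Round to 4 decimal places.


Answer: Put price = 0.1279

Derivation:
Put-call parity: C - P = S_0 * exp(-qT) - K * exp(-rT).
S_0 * exp(-qT) = 0.9700 * 1.00000000 = 0.97000000
K * exp(-rT) = 0.8500 * 0.98955493 = 0.84112169
P = C - S*exp(-qT) + K*exp(-rT)
P = 0.2568 - 0.97000000 + 0.84112169 = 0.1279


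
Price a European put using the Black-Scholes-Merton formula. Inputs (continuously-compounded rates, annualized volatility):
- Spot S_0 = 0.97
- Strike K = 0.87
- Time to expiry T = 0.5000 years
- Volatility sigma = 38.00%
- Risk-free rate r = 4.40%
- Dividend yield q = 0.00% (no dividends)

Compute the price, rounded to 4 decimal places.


Answer: Price = 0.0491

Derivation:
d1 = (ln(S/K) + (r - q + 0.5*sigma^2) * T) / (sigma * sqrt(T)) = 0.62114813
d2 = d1 - sigma * sqrt(T) = 0.35244755
exp(-rT) = 0.97824024; exp(-qT) = 1.00000000
P = K * exp(-rT) * N(-d2) - S_0 * exp(-qT) * N(-d1)
N(-d1) = 0.26725108; N(-d2) = 0.36225132
P = 0.8700 * 0.97824024 * 0.36225132 - 0.9700 * 1.00000000 * 0.26725108 = 0.0491


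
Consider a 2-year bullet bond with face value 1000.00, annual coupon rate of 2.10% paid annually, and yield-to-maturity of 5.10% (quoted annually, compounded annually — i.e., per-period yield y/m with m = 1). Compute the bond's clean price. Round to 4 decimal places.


Answer: Price = 944.2966

Derivation:
Coupon per period c = face * coupon_rate / m = 21.000000
Periods per year m = 1; per-period yield y/m = 0.051000
Number of cashflows N = 2
Cashflows (t years, CF_t, discount factor 1/(1+y/m)^(m*t), PV):
  t = 1.0000: CF_t = 21.000000, DF = 0.951475, PV = 19.980971
  t = 2.0000: CF_t = 1021.000000, DF = 0.905304, PV = 924.315658
Price P = sum_t PV_t = 944.296628


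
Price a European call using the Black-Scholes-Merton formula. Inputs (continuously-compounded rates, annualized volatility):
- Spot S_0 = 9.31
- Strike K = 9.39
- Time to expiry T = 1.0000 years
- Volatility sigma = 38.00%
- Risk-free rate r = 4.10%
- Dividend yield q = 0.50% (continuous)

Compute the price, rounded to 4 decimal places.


d1 = (ln(S/K) + (r - q + 0.5*sigma^2) * T) / (sigma * sqrt(T)) = 0.26222052
d2 = d1 - sigma * sqrt(T) = -0.11777948
exp(-rT) = 0.95982913; exp(-qT) = 0.99501248
C = S_0 * exp(-qT) * N(d1) - K * exp(-rT) * N(d2)
N(d1) = 0.60342428; N(d2) = 0.45312119
C = 9.3100 * 0.99501248 * 0.60342428 - 9.3900 * 0.95982913 * 0.45312119 = 1.5060

Answer: Price = 1.5060


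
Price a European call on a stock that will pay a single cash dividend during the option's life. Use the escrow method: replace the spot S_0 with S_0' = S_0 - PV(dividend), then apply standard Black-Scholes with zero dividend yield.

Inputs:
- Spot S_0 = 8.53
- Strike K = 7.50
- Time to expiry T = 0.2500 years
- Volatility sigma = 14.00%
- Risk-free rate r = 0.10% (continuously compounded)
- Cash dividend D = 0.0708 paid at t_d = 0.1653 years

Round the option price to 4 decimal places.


Answer: Price = 0.9707

Derivation:
PV(D) = D * exp(-r * t_d) = 0.0708 * 0.99983471 = 0.07078830
S_0' = S_0 - PV(D) = 8.5300 - 0.07078830 = 8.45921170
d1 = (ln(S_0'/K) + (r + sigma^2/2)*T) / (sigma*sqrt(T)) = 1.75789956
d2 = d1 - sigma*sqrt(T) = 1.68789956
exp(-rT) = 0.99975003
N(d1) = 0.96061770; N(d2) = 0.95428474
C = S_0' * N(d1) - K * exp(-rT) * N(d2) = 8.45921170 * 0.96061770 - 7.5000 * 0.99975003 * 0.95428474 = 0.9707


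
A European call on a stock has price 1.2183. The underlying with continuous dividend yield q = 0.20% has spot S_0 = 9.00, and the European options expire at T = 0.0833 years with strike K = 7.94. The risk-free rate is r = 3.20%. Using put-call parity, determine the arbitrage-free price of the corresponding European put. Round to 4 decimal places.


Answer: Put price = 0.1387

Derivation:
Put-call parity: C - P = S_0 * exp(-qT) - K * exp(-rT).
S_0 * exp(-qT) = 9.0000 * 0.99983341 = 8.99850072
K * exp(-rT) = 7.9400 * 0.99733795 = 7.91886332
P = C - S*exp(-qT) + K*exp(-rT)
P = 1.2183 - 8.99850072 + 7.91886332 = 0.1387


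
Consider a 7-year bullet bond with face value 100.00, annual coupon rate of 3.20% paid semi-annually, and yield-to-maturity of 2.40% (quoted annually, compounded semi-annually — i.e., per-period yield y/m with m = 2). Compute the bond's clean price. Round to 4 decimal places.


Coupon per period c = face * coupon_rate / m = 1.600000
Periods per year m = 2; per-period yield y/m = 0.012000
Number of cashflows N = 14
Cashflows (t years, CF_t, discount factor 1/(1+y/m)^(m*t), PV):
  t = 0.5000: CF_t = 1.600000, DF = 0.988142, PV = 1.581028
  t = 1.0000: CF_t = 1.600000, DF = 0.976425, PV = 1.562280
  t = 1.5000: CF_t = 1.600000, DF = 0.964847, PV = 1.543755
  t = 2.0000: CF_t = 1.600000, DF = 0.953406, PV = 1.525450
  t = 2.5000: CF_t = 1.600000, DF = 0.942101, PV = 1.507362
  t = 3.0000: CF_t = 1.600000, DF = 0.930930, PV = 1.489488
  t = 3.5000: CF_t = 1.600000, DF = 0.919891, PV = 1.471826
  t = 4.0000: CF_t = 1.600000, DF = 0.908983, PV = 1.454373
  t = 4.5000: CF_t = 1.600000, DF = 0.898205, PV = 1.437128
  t = 5.0000: CF_t = 1.600000, DF = 0.887554, PV = 1.420087
  t = 5.5000: CF_t = 1.600000, DF = 0.877030, PV = 1.403248
  t = 6.0000: CF_t = 1.600000, DF = 0.866630, PV = 1.386608
  t = 6.5000: CF_t = 1.600000, DF = 0.856354, PV = 1.370166
  t = 7.0000: CF_t = 101.600000, DF = 0.846200, PV = 85.973881
Price P = sum_t PV_t = 105.126679

Answer: Price = 105.1267


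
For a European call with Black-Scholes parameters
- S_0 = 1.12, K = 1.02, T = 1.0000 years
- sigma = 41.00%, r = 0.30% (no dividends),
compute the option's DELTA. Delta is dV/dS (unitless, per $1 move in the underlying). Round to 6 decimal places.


Answer: Delta = 0.670187

Derivation:
d1 = 0.4404294098; d2 = 0.0304294098
phi(d1) = 0.3620664336; exp(-qT) = 1.0000000000; exp(-rT) = 0.9970044955
N(d1) = 0.6701869359
Delta = exp(-qT) * N(d1) = 1.0000000000 * 0.6701869359 = 0.670187


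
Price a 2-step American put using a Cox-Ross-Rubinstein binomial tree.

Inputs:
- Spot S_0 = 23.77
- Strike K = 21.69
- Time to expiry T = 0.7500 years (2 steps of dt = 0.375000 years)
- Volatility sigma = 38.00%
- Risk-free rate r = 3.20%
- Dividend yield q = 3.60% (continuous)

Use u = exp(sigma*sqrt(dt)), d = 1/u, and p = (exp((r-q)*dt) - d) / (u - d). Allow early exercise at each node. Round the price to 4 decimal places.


Answer: Price = V(0,0) = 2.0795

Derivation:
dt = T/N = 0.375000
u = exp(sigma*sqrt(dt)) = 1.262005; d = 1/u = 0.792390
p = (exp((r-q)*dt) - d) / (u - d) = 0.438894
Discount per step: exp(-r*dt) = 0.988072
Stock lattice S(k, i) with i counting down-moves:
  k=0: S(0,0) = 23.7700
  k=1: S(1,0) = 29.9979; S(1,1) = 18.8351
  k=2: S(2,0) = 37.8574; S(2,1) = 23.7700; S(2,2) = 14.9248
Terminal payoffs V(N, i) = max(K - S_T, 0):
  V(2,0) = 0.000000; V(2,1) = 0.000000; V(2,2) = 6.765245
Backward induction: V(k, i) = exp(-r*dt) * [p * V(k+1, i) + (1-p) * V(k+1, i+1)]; then take max(V_cont, immediate exercise) for American.
  V(1,0) = exp(-r*dt) * [p*0.000000 + (1-p)*0.000000] = 0.000000; exercise = 0.000000; V(1,0) = max -> 0.000000
  V(1,1) = exp(-r*dt) * [p*0.000000 + (1-p)*6.765245] = 3.750740; exercise = 2.854889; V(1,1) = max -> 3.750740
  V(0,0) = exp(-r*dt) * [p*0.000000 + (1-p)*3.750740] = 2.079459; exercise = 0.000000; V(0,0) = max -> 2.079459


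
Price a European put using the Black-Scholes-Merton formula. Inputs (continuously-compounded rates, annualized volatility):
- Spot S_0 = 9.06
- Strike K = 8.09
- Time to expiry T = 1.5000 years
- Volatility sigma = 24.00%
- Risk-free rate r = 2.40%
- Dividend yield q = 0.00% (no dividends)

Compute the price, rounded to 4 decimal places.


Answer: Price = 0.4803

Derivation:
d1 = (ln(S/K) + (r - q + 0.5*sigma^2) * T) / (sigma * sqrt(T)) = 0.65469550
d2 = d1 - sigma * sqrt(T) = 0.36075673
exp(-rT) = 0.96464029; exp(-qT) = 1.00000000
P = K * exp(-rT) * N(-d2) - S_0 * exp(-qT) * N(-d1)
N(-d1) = 0.25633191; N(-d2) = 0.35914066
P = 8.0900 * 0.96464029 * 0.35914066 - 9.0600 * 1.00000000 * 0.25633191 = 0.4803


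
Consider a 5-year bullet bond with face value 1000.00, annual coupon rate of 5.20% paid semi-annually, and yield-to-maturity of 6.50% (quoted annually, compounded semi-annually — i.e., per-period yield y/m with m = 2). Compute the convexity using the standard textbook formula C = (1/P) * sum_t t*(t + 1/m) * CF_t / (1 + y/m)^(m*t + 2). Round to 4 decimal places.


Answer: Convexity = 22.0401

Derivation:
Coupon per period c = face * coupon_rate / m = 26.000000
Periods per year m = 2; per-period yield y/m = 0.032500
Number of cashflows N = 10
Cashflows (t years, CF_t, discount factor 1/(1+y/m)^(m*t), PV):
  t = 0.5000: CF_t = 26.000000, DF = 0.968523, PV = 25.181598
  t = 1.0000: CF_t = 26.000000, DF = 0.938037, PV = 24.388957
  t = 1.5000: CF_t = 26.000000, DF = 0.908510, PV = 23.621266
  t = 2.0000: CF_t = 26.000000, DF = 0.879913, PV = 22.877739
  t = 2.5000: CF_t = 26.000000, DF = 0.852216, PV = 22.157617
  t = 3.0000: CF_t = 26.000000, DF = 0.825391, PV = 21.460162
  t = 3.5000: CF_t = 26.000000, DF = 0.799410, PV = 20.784660
  t = 4.0000: CF_t = 26.000000, DF = 0.774247, PV = 20.130421
  t = 4.5000: CF_t = 26.000000, DF = 0.749876, PV = 19.496776
  t = 5.0000: CF_t = 1026.000000, DF = 0.726272, PV = 745.155236
Price P = sum_t PV_t = 945.254432
Convexity numerator sum_t t*(t + 1/m) * CF_t / (1+y/m)^(m*t + 2):
  t = 0.5000: term = 11.810633
  t = 1.0000: term = 34.316609
  t = 1.5000: term = 66.472850
  t = 2.0000: term = 107.300808
  t = 2.5000: term = 155.884950
  t = 3.0000: term = 211.369424
  t = 3.5000: term = 272.954866
  t = 4.0000: term = 339.895371
  t = 4.5000: term = 411.495606
  t = 5.0000: term = 19222.033538
Convexity = (1/P) * sum = 20833.534655 / 945.254432 = 22.040134


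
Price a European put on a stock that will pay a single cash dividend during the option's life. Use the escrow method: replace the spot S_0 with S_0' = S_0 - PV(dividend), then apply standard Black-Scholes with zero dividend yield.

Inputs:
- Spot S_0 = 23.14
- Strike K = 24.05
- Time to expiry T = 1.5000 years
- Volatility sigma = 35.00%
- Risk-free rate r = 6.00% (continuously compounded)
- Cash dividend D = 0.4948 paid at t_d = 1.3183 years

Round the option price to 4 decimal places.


PV(D) = D * exp(-r * t_d) = 0.4948 * 0.92394937 = 0.45717015
S_0' = S_0 - PV(D) = 23.1400 - 0.45717015 = 22.68282985
d1 = (ln(S_0'/K) + (r + sigma^2/2)*T) / (sigma*sqrt(T)) = 0.28775264
d2 = d1 - sigma*sqrt(T) = -0.14090807
exp(-rT) = 0.91393119
N(-d1) = 0.38676805; N(-d2) = 0.55602872
P = K * exp(-rT) * N(-d2) - S_0' * N(-d1) = 24.0500 * 0.91393119 * 0.55602872 - 22.68282985 * 0.38676805 = 3.4485

Answer: Price = 3.4485


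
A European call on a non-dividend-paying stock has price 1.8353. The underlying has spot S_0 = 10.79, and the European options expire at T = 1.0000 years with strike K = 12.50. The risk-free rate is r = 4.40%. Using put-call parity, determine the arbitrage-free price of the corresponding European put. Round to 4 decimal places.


Put-call parity: C - P = S_0 * exp(-qT) - K * exp(-rT).
S_0 * exp(-qT) = 10.7900 * 1.00000000 = 10.79000000
K * exp(-rT) = 12.5000 * 0.95695396 = 11.96192447
P = C - S*exp(-qT) + K*exp(-rT)
P = 1.8353 - 10.79000000 + 11.96192447 = 3.0072

Answer: Put price = 3.0072


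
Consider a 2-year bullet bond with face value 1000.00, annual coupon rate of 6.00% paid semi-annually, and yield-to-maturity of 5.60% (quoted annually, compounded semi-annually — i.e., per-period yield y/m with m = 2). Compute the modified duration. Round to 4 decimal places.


Coupon per period c = face * coupon_rate / m = 30.000000
Periods per year m = 2; per-period yield y/m = 0.028000
Number of cashflows N = 4
Cashflows (t years, CF_t, discount factor 1/(1+y/m)^(m*t), PV):
  t = 0.5000: CF_t = 30.000000, DF = 0.972763, PV = 29.182879
  t = 1.0000: CF_t = 30.000000, DF = 0.946267, PV = 28.388015
  t = 1.5000: CF_t = 30.000000, DF = 0.920493, PV = 27.614801
  t = 2.0000: CF_t = 1030.000000, DF = 0.895422, PV = 922.284195
Price P = sum_t PV_t = 1007.469889
First compute Macaulay numerator sum_t t * PV_t:
  t * PV_t at t = 0.5000: 14.591440
  t * PV_t at t = 1.0000: 28.388015
  t * PV_t at t = 1.5000: 41.422201
  t * PV_t at t = 2.0000: 1844.568389
Macaulay duration D = 1928.970045 / 1007.469889 = 1.914668
Modified duration = D / (1 + y/m) = 1.914668 / (1 + 0.028000) = 1.862517

Answer: Modified duration = 1.8625
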